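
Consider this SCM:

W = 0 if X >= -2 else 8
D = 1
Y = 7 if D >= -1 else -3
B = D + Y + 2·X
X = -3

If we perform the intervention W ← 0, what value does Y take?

7

do(W=0) replaces the equation W = 0 if X >= -2 else 8 with the constant W = 0.
Y is not downstream of the intervention, so its value is determined by the original equations.
Y = 7 if D >= -1 else -3  [with D=1]  = 7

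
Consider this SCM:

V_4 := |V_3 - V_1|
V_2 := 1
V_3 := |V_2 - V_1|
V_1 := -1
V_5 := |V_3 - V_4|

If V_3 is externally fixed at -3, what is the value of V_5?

do(V_3=-3) replaces the equation V_3 := |V_2 - V_1| with the constant V_3 = -3.
V_4 = |V_3 - V_1|  [with V_3=-3, V_1=-1]  = 2
V_5 = |V_3 - V_4|  [with V_3=-3, V_4=2]  = 5

5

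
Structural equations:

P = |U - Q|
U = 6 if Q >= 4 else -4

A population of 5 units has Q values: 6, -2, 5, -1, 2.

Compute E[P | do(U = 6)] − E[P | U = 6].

Every unit gets U=6 under the intervention. P values become 0, 8, 1, 7, 4; E[P|do(U=6)] = 4.
E[P|U=6] averages over only the 2 units with U=6 (Q = 6, 5): P = 0, 1, mean 0.5.
Difference = 4 − 0.5 = 3.5.

3.5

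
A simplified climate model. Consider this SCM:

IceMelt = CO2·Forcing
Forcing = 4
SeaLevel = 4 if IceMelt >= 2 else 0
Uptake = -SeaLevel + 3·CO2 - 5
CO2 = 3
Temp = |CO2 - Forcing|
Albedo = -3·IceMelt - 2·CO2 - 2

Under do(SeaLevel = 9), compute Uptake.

-5

Intervening sets SeaLevel = 9 and removes its equation (SeaLevel = 4 if IceMelt >= 2 else 0).
Uptake = -SeaLevel + 3·CO2 - 5  [with SeaLevel=9, CO2=3]  = -5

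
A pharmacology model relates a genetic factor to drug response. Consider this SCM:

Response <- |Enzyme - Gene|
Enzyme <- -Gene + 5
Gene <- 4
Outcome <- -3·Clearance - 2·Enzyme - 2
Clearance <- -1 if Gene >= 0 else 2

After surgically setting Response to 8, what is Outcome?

do(Response=8) replaces the equation Response <- |Enzyme - Gene| with the constant Response = 8.
Outcome is not downstream of the intervention, so its value is determined by the original equations.
Enzyme = -Gene + 5  [with Gene=4]  = 1
Clearance = -1 if Gene >= 0 else 2  [with Gene=4]  = -1
Outcome = -3·Clearance - 2·Enzyme - 2  [with Clearance=-1, Enzyme=1]  = -1

-1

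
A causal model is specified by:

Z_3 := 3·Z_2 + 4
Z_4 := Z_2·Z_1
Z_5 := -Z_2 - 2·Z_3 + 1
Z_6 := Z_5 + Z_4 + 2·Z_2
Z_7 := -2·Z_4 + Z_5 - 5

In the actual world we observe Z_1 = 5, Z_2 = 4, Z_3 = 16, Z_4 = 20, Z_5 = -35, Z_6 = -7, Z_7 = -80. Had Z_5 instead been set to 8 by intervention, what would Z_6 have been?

The intervention breaks the incoming arrows to Z_5: Z_5 := -Z_2 - 2·Z_3 + 1 no longer applies, and Z_5 = 8.
Z_4 = Z_2·Z_1  [with Z_2=4, Z_1=5]  = 20
Z_6 = Z_5 + Z_4 + 2·Z_2  [with Z_5=8, Z_4=20, Z_2=4]  = 36

36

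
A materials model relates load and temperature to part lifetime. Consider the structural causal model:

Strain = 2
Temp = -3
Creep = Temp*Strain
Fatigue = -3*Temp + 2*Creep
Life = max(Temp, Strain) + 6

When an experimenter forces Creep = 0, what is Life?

8

do(Creep=0) replaces the equation Creep = Temp*Strain with the constant Creep = 0.
Life is not downstream of the intervention, so its value is determined by the original equations.
Life = max(Temp, Strain) + 6  [with Temp=-3, Strain=2]  = 8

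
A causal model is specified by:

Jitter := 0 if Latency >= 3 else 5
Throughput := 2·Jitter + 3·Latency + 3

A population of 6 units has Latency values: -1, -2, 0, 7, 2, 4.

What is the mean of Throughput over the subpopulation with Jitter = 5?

Observing Jitter=5 restricts to units where Jitter's equation naturally yields 5: Latency ∈ {-1, -2, 0, 2}. In that subpopulation Throughput = 10, 7, 13, 19, mean 12.25.

12.25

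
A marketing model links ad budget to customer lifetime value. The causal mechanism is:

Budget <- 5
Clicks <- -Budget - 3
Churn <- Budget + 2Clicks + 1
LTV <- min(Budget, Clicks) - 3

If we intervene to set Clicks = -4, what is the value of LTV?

-7

Under do(Clicks=-4), the mechanism Clicks <- -Budget - 3 is discarded; Clicks is fixed at -4.
LTV = min(Budget, Clicks) - 3  [with Budget=5, Clicks=-4]  = -7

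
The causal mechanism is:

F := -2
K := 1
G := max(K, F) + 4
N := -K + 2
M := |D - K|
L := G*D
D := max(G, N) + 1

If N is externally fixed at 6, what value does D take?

7

Intervening sets N = 6 and removes its equation (N := -K + 2).
G = max(K, F) + 4  [with K=1, F=-2]  = 5
D = max(G, N) + 1  [with G=5, N=6]  = 7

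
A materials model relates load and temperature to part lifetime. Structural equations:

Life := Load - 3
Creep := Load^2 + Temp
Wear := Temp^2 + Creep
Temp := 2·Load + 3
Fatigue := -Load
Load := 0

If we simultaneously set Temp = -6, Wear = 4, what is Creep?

-6

The joint intervention fixes Temp = -6, Wear = 4, removing each variable's own equation.
Creep = Load^2 + Temp  [with Load=0, Temp=-6]  = -6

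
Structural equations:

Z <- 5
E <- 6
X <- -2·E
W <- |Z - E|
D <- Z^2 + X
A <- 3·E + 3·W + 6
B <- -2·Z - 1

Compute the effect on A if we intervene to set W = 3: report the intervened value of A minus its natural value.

6

Under do(W=3), the mechanism W <- |Z - E| is discarded; W is fixed at 3.
A = 3·E + 3·W + 6  [with E=6, W=3]  = 33
Without intervention: W = |Z - E|  [with Z=5, E=6]  = 1; A = 3·E + 3·W + 6  [with E=6, W=1]  = 27.
Change = 33 − 27 = 6.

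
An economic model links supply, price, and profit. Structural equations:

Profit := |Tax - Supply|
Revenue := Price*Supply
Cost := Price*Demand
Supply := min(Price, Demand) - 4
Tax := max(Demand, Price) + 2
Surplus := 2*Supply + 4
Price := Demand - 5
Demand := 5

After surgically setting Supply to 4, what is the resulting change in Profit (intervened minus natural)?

The intervention breaks the incoming arrows to Supply: Supply := min(Price, Demand) - 4 no longer applies, and Supply = 4.
Price = Demand - 5  [with Demand=5]  = 0
Tax = max(Demand, Price) + 2  [with Demand=5, Price=0]  = 7
Profit = |Tax - Supply|  [with Tax=7, Supply=4]  = 3
Without intervention: Price = Demand - 5  [with Demand=5]  = 0; Supply = min(Price, Demand) - 4  [with Price=0, Demand=5]  = -4; Tax = max(Demand, Price) + 2  [with Demand=5, Price=0]  = 7; Profit = |Tax - Supply|  [with Tax=7, Supply=-4]  = 11.
Change = 3 − 11 = -8.

-8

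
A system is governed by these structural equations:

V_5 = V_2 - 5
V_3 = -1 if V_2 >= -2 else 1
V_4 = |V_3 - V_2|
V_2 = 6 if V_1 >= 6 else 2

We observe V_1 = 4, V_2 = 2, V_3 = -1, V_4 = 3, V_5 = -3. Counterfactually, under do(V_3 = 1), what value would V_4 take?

The intervention breaks the incoming arrows to V_3: V_3 = -1 if V_2 >= -2 else 1 no longer applies, and V_3 = 1.
V_2 = 6 if V_1 >= 6 else 2  [with V_1=4]  = 2
V_4 = |V_3 - V_2|  [with V_3=1, V_2=2]  = 1

1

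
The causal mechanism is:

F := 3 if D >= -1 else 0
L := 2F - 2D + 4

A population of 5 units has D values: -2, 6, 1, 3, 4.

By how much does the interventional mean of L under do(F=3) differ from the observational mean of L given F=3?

2.2

The intervention sets F=3 in all 5 units regardless of D. Recomputing L per unit gives 14, -2, 8, 4, 2; average 5.2.
E[L|F=3] averages over only the 4 units with F=3 (D = 6, 1, 3, 4): L = -2, 8, 4, 2, mean 3.
Difference = 5.2 − 3 = 2.2.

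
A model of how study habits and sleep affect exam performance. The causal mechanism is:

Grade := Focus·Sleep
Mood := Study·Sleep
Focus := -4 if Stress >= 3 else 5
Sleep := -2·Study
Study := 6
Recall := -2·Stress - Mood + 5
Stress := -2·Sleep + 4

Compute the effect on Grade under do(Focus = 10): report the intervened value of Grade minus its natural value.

The intervention breaks the incoming arrows to Focus: Focus := -4 if Stress >= 3 else 5 no longer applies, and Focus = 10.
Sleep = -2·Study  [with Study=6]  = -12
Grade = Focus·Sleep  [with Focus=10, Sleep=-12]  = -120
Without intervention: Sleep = -2·Study  [with Study=6]  = -12; Stress = -2·Sleep + 4  [with Sleep=-12]  = 28; Focus = -4 if Stress >= 3 else 5  [with Stress=28]  = -4; Grade = Focus·Sleep  [with Focus=-4, Sleep=-12]  = 48.
Change = -120 − 48 = -168.

-168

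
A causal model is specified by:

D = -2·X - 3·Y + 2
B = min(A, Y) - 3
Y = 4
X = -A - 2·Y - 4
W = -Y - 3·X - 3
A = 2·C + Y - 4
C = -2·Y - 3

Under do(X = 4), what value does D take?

The intervention breaks the incoming arrows to X: X = -A - 2·Y - 4 no longer applies, and X = 4.
D = -2·X - 3·Y + 2  [with X=4, Y=4]  = -18

-18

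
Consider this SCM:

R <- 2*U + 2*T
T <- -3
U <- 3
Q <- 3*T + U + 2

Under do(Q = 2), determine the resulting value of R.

Under do(Q=2), the mechanism Q <- 3*T + U + 2 is discarded; Q is fixed at 2.
Since R is not a descendant of the intervened variable, it is unaffected.
R = 2*U + 2*T  [with U=3, T=-3]  = 0

0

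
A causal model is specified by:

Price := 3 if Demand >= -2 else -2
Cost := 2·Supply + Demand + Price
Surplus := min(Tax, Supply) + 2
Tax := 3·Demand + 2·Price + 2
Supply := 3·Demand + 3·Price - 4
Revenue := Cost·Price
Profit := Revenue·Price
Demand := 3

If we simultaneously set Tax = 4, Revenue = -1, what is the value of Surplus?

6

Under do(Tax = 4, Revenue = -1), each intervened variable's structural equation is replaced by its fixed value.
Price = 3 if Demand >= -2 else -2  [with Demand=3]  = 3
Supply = 3·Demand + 3·Price - 4  [with Demand=3, Price=3]  = 14
Surplus = min(Tax, Supply) + 2  [with Tax=4, Supply=14]  = 6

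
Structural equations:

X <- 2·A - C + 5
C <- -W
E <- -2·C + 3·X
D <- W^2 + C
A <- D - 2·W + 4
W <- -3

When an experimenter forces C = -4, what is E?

125

Under do(C=-4), the mechanism C <- -W is discarded; C is fixed at -4.
D = W^2 + C  [with W=-3, C=-4]  = 5
A = D - 2·W + 4  [with D=5, W=-3]  = 15
X = 2·A - C + 5  [with A=15, C=-4]  = 39
E = -2·C + 3·X  [with C=-4, X=39]  = 125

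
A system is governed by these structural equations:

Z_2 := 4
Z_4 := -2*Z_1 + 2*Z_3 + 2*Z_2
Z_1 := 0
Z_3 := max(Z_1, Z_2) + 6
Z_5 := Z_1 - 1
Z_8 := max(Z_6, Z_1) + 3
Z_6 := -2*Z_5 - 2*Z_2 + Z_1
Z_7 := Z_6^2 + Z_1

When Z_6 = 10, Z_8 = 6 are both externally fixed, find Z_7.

Under do(Z_6 = 10, Z_8 = 6), each intervened variable's structural equation is replaced by its fixed value.
Z_7 = Z_6^2 + Z_1  [with Z_6=10, Z_1=0]  = 100

100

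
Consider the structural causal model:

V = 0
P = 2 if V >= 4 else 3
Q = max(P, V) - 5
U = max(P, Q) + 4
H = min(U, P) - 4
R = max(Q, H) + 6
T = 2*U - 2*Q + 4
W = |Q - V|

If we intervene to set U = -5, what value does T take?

-2

The intervention breaks the incoming arrows to U: U = max(P, Q) + 4 no longer applies, and U = -5.
P = 2 if V >= 4 else 3  [with V=0]  = 3
Q = max(P, V) - 5  [with P=3, V=0]  = -2
T = 2*U - 2*Q + 4  [with U=-5, Q=-2]  = -2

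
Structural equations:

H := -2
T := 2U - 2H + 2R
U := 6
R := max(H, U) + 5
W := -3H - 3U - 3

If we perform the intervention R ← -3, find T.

10

The intervention breaks the incoming arrows to R: R := max(H, U) + 5 no longer applies, and R = -3.
T = 2U - 2H + 2R  [with U=6, H=-2, R=-3]  = 10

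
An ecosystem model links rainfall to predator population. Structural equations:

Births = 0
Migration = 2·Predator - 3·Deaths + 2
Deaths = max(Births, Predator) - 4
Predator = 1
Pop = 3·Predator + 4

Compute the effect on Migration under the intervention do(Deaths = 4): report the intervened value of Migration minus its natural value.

The intervention breaks the incoming arrows to Deaths: Deaths = max(Births, Predator) - 4 no longer applies, and Deaths = 4.
Migration = 2·Predator - 3·Deaths + 2  [with Predator=1, Deaths=4]  = -8
Without intervention: Deaths = max(Births, Predator) - 4  [with Births=0, Predator=1]  = -3; Migration = 2·Predator - 3·Deaths + 2  [with Predator=1, Deaths=-3]  = 13.
Change = -8 − 13 = -21.

-21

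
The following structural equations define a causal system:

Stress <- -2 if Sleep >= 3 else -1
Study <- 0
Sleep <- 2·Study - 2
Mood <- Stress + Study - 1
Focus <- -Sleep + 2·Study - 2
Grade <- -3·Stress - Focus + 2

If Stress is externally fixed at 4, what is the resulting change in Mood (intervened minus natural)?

do(Stress=4) replaces the equation Stress <- -2 if Sleep >= 3 else -1 with the constant Stress = 4.
Mood = Stress + Study - 1  [with Stress=4, Study=0]  = 3
Without intervention: Sleep = 2·Study - 2  [with Study=0]  = -2; Stress = -2 if Sleep >= 3 else -1  [with Sleep=-2]  = -1; Mood = Stress + Study - 1  [with Stress=-1, Study=0]  = -2.
Change = 3 − (-2) = 5.

5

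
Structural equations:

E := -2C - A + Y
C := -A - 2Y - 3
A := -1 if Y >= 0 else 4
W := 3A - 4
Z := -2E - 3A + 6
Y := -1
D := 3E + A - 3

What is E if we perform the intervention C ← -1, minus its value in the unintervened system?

-8

The intervention breaks the incoming arrows to C: C := -A - 2Y - 3 no longer applies, and C = -1.
A = -1 if Y >= 0 else 4  [with Y=-1]  = 4
E = -2C - A + Y  [with C=-1, A=4, Y=-1]  = -3
Without intervention: A = -1 if Y >= 0 else 4  [with Y=-1]  = 4; C = -A - 2Y - 3  [with A=4, Y=-1]  = -5; E = -2C - A + Y  [with C=-5, A=4, Y=-1]  = 5.
Change = -3 − 5 = -8.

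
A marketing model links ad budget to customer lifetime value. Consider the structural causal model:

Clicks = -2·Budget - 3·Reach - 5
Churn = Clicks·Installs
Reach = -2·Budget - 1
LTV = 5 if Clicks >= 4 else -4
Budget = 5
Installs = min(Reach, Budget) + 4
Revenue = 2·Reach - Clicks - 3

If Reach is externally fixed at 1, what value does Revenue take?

17

Under do(Reach=1), the mechanism Reach = -2·Budget - 1 is discarded; Reach is fixed at 1.
Clicks = -2·Budget - 3·Reach - 5  [with Budget=5, Reach=1]  = -18
Revenue = 2·Reach - Clicks - 3  [with Reach=1, Clicks=-18]  = 17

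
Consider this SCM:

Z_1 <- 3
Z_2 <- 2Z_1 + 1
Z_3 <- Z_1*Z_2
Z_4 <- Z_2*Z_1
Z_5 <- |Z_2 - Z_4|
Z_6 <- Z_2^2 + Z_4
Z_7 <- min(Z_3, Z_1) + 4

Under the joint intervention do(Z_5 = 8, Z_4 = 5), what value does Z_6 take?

Setting Z_5 = 8, Z_4 = 5 by intervention discards those variables' equations.
Z_2 = 2Z_1 + 1  [with Z_1=3]  = 7
Z_6 = Z_2^2 + Z_4  [with Z_2=7, Z_4=5]  = 54

54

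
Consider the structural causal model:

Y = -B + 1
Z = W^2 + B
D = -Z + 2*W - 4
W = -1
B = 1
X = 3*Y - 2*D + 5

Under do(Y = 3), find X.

30

The intervention breaks the incoming arrows to Y: Y = -B + 1 no longer applies, and Y = 3.
Z = W^2 + B  [with W=-1, B=1]  = 2
D = -Z + 2*W - 4  [with Z=2, W=-1]  = -8
X = 3*Y - 2*D + 5  [with Y=3, D=-8]  = 30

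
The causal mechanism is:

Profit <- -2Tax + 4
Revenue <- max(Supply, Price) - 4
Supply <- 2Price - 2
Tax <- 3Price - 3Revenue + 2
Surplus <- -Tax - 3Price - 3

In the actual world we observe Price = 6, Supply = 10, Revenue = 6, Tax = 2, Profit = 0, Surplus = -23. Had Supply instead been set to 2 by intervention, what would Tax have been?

Under do(Supply=2), the mechanism Supply <- 2Price - 2 is discarded; Supply is fixed at 2.
Revenue = max(Supply, Price) - 4  [with Supply=2, Price=6]  = 2
Tax = 3Price - 3Revenue + 2  [with Price=6, Revenue=2]  = 14

14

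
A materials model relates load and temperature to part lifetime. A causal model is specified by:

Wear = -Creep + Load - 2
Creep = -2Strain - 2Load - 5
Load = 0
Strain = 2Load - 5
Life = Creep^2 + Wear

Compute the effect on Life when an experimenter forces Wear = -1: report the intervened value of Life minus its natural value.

Intervening sets Wear = -1 and removes its equation (Wear = -Creep + Load - 2).
Strain = 2Load - 5  [with Load=0]  = -5
Creep = -2Strain - 2Load - 5  [with Strain=-5, Load=0]  = 5
Life = Creep^2 + Wear  [with Creep=5, Wear=-1]  = 24
Without intervention: Strain = 2Load - 5  [with Load=0]  = -5; Creep = -2Strain - 2Load - 5  [with Strain=-5, Load=0]  = 5; Wear = -Creep + Load - 2  [with Creep=5, Load=0]  = -7; Life = Creep^2 + Wear  [with Creep=5, Wear=-7]  = 18.
Change = 24 − 18 = 6.

6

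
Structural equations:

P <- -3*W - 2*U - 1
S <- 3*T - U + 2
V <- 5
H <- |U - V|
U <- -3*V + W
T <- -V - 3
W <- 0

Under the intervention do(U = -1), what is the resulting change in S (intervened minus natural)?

-14

The intervention breaks the incoming arrows to U: U <- -3*V + W no longer applies, and U = -1.
T = -V - 3  [with V=5]  = -8
S = 3*T - U + 2  [with T=-8, U=-1]  = -21
Without intervention: U = -3*V + W  [with V=5, W=0]  = -15; T = -V - 3  [with V=5]  = -8; S = 3*T - U + 2  [with T=-8, U=-15]  = -7.
Change = -21 − (-7) = -14.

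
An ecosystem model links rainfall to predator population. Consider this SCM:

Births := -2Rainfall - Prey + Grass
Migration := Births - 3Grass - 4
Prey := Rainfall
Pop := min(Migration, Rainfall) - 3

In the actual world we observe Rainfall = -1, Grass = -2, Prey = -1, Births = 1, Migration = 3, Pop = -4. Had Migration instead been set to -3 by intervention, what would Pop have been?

The intervention breaks the incoming arrows to Migration: Migration := Births - 3Grass - 4 no longer applies, and Migration = -3.
Pop = min(Migration, Rainfall) - 3  [with Migration=-3, Rainfall=-1]  = -6

-6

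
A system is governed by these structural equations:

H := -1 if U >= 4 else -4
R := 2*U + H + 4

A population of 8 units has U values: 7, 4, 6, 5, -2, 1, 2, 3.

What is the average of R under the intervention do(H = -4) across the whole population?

Every unit gets H=-4 under the intervention. R values become 14, 8, 12, 10, -4, 2, 4, 6; E[R|do(H=-4)] = 6.5.

6.5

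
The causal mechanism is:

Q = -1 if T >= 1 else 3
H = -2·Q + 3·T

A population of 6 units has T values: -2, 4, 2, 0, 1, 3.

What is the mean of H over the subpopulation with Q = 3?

-9

Conditioning on Q=3 selects the 2 unit(s) with T ∈ {-2, 0}. Their H values: -12, -6. Mean = -9.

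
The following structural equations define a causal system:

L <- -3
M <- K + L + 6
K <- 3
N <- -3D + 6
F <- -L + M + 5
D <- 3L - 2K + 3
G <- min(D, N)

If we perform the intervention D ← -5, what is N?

21

Intervening sets D = -5 and removes its equation (D <- 3L - 2K + 3).
N = -3D + 6  [with D=-5]  = 21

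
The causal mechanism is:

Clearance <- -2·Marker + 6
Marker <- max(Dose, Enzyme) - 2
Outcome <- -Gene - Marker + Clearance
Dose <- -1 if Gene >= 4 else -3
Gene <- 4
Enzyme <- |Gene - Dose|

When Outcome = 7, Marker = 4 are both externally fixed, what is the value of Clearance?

Setting Outcome = 7, Marker = 4 by intervention discards those variables' equations.
Clearance = -2·Marker + 6  [with Marker=4]  = -2

-2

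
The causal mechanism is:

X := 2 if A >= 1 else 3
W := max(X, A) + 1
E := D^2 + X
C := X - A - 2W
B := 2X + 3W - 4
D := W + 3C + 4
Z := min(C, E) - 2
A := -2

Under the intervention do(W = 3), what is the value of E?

The intervention breaks the incoming arrows to W: W := max(X, A) + 1 no longer applies, and W = 3.
X = 2 if A >= 1 else 3  [with A=-2]  = 3
C = X - A - 2W  [with X=3, A=-2, W=3]  = -1
D = W + 3C + 4  [with W=3, C=-1]  = 4
E = D^2 + X  [with D=4, X=3]  = 19

19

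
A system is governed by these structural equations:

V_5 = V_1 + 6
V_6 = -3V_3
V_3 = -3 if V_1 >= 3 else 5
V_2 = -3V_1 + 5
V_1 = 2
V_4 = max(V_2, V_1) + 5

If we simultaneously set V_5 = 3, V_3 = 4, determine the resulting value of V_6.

-12

The joint intervention fixes V_5 = 3, V_3 = 4, removing each variable's own equation.
V_6 = -3V_3  [with V_3=4]  = -12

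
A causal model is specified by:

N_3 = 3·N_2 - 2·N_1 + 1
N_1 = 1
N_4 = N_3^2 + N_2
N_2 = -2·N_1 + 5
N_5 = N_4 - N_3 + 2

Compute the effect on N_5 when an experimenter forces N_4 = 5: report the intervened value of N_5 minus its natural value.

-62

Intervening sets N_4 = 5 and removes its equation (N_4 = N_3^2 + N_2).
N_2 = -2·N_1 + 5  [with N_1=1]  = 3
N_3 = 3·N_2 - 2·N_1 + 1  [with N_2=3, N_1=1]  = 8
N_5 = N_4 - N_3 + 2  [with N_4=5, N_3=8]  = -1
Without intervention: N_2 = -2·N_1 + 5  [with N_1=1]  = 3; N_3 = 3·N_2 - 2·N_1 + 1  [with N_2=3, N_1=1]  = 8; N_4 = N_3^2 + N_2  [with N_3=8, N_2=3]  = 67; N_5 = N_4 - N_3 + 2  [with N_4=67, N_3=8]  = 61.
Change = -1 − 61 = -62.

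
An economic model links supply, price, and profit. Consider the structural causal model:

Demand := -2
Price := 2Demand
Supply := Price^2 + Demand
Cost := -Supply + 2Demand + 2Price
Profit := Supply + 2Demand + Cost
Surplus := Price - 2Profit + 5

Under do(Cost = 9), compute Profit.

19

Intervening sets Cost = 9 and removes its equation (Cost := -Supply + 2Demand + 2Price).
Price = 2Demand  [with Demand=-2]  = -4
Supply = Price^2 + Demand  [with Price=-4, Demand=-2]  = 14
Profit = Supply + 2Demand + Cost  [with Supply=14, Demand=-2, Cost=9]  = 19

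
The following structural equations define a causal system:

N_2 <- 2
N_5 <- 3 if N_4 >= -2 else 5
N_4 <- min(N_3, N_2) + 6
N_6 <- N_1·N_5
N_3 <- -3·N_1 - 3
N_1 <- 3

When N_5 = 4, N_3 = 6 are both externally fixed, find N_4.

8

Under do(N_5 = 4, N_3 = 6), each intervened variable's structural equation is replaced by its fixed value.
N_4 = min(N_3, N_2) + 6  [with N_3=6, N_2=2]  = 8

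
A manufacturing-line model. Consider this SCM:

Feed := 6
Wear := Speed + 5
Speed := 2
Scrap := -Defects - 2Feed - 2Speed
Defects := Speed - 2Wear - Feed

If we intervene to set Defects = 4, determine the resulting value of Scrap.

Intervening sets Defects = 4 and removes its equation (Defects := Speed - 2Wear - Feed).
Scrap = -Defects - 2Feed - 2Speed  [with Defects=4, Feed=6, Speed=2]  = -20

-20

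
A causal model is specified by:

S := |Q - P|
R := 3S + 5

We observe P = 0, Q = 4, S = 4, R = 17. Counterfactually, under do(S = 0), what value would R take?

The intervention breaks the incoming arrows to S: S := |Q - P| no longer applies, and S = 0.
R = 3S + 5  [with S=0]  = 5

5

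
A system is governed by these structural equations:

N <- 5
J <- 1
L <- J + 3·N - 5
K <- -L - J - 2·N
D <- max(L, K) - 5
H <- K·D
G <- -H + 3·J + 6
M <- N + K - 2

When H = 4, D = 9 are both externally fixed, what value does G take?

5

Setting H = 4, D = 9 by intervention discards those variables' equations.
G = -H + 3·J + 6  [with H=4, J=1]  = 5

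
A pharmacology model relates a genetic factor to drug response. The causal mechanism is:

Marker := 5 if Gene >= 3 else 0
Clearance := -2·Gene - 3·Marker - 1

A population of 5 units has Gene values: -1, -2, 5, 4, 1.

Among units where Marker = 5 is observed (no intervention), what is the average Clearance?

Observing Marker=5 restricts to units where Marker's equation naturally yields 5: Gene ∈ {5, 4}. In that subpopulation Clearance = -26, -24, mean -25.

-25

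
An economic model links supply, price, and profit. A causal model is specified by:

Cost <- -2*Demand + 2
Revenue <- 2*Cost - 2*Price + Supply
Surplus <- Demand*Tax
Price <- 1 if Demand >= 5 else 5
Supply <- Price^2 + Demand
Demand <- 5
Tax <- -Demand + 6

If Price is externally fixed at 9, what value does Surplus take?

Under do(Price=9), the mechanism Price <- 1 if Demand >= 5 else 5 is discarded; Price is fixed at 9.
No directed path runs from Price to Surplus, so Surplus keeps its natural value.
Tax = -Demand + 6  [with Demand=5]  = 1
Surplus = Demand*Tax  [with Demand=5, Tax=1]  = 5

5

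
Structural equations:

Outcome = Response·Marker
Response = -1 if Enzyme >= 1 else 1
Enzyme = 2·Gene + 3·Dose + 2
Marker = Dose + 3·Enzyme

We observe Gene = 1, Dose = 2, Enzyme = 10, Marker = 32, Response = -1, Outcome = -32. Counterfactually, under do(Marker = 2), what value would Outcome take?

-2

Under do(Marker=2), the mechanism Marker = Dose + 3·Enzyme is discarded; Marker is fixed at 2.
Enzyme = 2·Gene + 3·Dose + 2  [with Gene=1, Dose=2]  = 10
Response = -1 if Enzyme >= 1 else 1  [with Enzyme=10]  = -1
Outcome = Response·Marker  [with Response=-1, Marker=2]  = -2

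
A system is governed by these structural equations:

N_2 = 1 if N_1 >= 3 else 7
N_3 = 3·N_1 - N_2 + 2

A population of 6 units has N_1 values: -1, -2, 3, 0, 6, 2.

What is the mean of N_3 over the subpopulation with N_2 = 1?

Conditioning on N_2=1 selects the 2 unit(s) with N_1 ∈ {3, 6}. Their N_3 values: 10, 19. Mean = 14.5.

14.5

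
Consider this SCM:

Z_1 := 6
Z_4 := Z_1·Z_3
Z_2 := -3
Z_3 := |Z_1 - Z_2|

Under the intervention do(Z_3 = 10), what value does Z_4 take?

The intervention breaks the incoming arrows to Z_3: Z_3 := |Z_1 - Z_2| no longer applies, and Z_3 = 10.
Z_4 = Z_1·Z_3  [with Z_1=6, Z_3=10]  = 60

60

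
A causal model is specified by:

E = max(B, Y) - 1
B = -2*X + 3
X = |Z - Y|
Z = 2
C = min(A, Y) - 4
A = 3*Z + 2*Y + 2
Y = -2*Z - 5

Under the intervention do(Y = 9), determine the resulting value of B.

-11

Under do(Y=9), the mechanism Y = -2*Z - 5 is discarded; Y is fixed at 9.
X = |Z - Y|  [with Z=2, Y=9]  = 7
B = -2*X + 3  [with X=7]  = -11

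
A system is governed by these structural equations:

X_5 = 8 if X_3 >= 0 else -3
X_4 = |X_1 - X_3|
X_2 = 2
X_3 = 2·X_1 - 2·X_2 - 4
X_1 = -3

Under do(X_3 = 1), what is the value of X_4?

The intervention breaks the incoming arrows to X_3: X_3 = 2·X_1 - 2·X_2 - 4 no longer applies, and X_3 = 1.
X_4 = |X_1 - X_3|  [with X_1=-3, X_3=1]  = 4

4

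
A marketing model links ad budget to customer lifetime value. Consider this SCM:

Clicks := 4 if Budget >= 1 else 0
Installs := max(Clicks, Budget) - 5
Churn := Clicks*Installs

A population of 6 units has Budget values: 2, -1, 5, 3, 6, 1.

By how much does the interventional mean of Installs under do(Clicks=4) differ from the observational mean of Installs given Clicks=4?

-0.1

The intervention sets Clicks=4 in all 6 units regardless of Budget. Recomputing Installs per unit gives -1, -1, 0, -1, 1, -1; average -0.5.
Observing Clicks=4 restricts to units where Clicks's equation naturally yields 4: Budget ∈ {2, 5, 3, 6, 1}. In that subpopulation Installs = -1, 0, -1, 1, -1, mean -0.4.
Difference = -0.5 − (-0.4) = -0.1.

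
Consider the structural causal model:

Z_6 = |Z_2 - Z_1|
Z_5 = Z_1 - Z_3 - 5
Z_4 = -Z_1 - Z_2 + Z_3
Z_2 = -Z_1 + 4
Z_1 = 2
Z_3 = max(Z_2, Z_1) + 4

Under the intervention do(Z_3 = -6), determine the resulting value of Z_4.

The intervention breaks the incoming arrows to Z_3: Z_3 = max(Z_2, Z_1) + 4 no longer applies, and Z_3 = -6.
Z_2 = -Z_1 + 4  [with Z_1=2]  = 2
Z_4 = -Z_1 - Z_2 + Z_3  [with Z_1=2, Z_2=2, Z_3=-6]  = -10

-10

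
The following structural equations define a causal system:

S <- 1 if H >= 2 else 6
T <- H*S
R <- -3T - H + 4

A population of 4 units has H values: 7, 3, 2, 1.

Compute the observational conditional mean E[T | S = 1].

Conditioning on S=1 selects the 3 unit(s) with H ∈ {7, 3, 2}. Their T values: 7, 3, 2. Mean = 4.

4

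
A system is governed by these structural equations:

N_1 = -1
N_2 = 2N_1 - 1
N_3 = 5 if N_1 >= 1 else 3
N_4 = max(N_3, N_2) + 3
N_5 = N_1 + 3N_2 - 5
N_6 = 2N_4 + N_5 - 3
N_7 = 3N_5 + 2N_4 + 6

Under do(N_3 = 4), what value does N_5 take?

-15

do(N_3=4) replaces the equation N_3 = 5 if N_1 >= 1 else 3 with the constant N_3 = 4.
N_5 is not downstream of the intervention, so its value is determined by the original equations.
N_2 = 2N_1 - 1  [with N_1=-1]  = -3
N_5 = N_1 + 3N_2 - 5  [with N_1=-1, N_2=-3]  = -15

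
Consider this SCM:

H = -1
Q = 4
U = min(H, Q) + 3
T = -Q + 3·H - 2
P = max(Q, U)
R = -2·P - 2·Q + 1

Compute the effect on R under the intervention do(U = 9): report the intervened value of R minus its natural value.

-10

The intervention breaks the incoming arrows to U: U = min(H, Q) + 3 no longer applies, and U = 9.
P = max(Q, U)  [with Q=4, U=9]  = 9
R = -2·P - 2·Q + 1  [with P=9, Q=4]  = -25
Without intervention: U = min(H, Q) + 3  [with H=-1, Q=4]  = 2; P = max(Q, U)  [with Q=4, U=2]  = 4; R = -2·P - 2·Q + 1  [with P=4, Q=4]  = -15.
Change = -25 − (-15) = -10.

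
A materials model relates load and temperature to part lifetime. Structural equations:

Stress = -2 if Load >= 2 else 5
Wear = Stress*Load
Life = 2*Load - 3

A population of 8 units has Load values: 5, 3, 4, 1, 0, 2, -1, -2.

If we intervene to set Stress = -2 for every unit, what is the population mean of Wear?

Under do(Stress=-2), Stress's equation is replaced by Stress=-2 for every unit. Per-unit Wear: -10, -6, -8, -2, 0, -4, 2, 4. Mean = -3.

-3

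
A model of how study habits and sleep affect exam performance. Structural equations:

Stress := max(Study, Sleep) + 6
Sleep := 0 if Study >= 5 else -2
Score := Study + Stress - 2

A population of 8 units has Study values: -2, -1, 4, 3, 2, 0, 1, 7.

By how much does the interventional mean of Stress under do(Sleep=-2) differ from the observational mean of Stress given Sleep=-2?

Under do(Sleep=-2), Sleep's equation is replaced by Sleep=-2 for every unit. Per-unit Stress: 4, 5, 10, 9, 8, 6, 7, 13. Mean = 7.75.
E[Stress|Sleep=-2] averages over only the 7 units with Sleep=-2 (Study = -2, -1, 4, 3, 2, 0, 1): Stress = 4, 5, 10, 9, 8, 6, 7, mean 7.
Difference = 7.75 − 7 = 0.75.

0.75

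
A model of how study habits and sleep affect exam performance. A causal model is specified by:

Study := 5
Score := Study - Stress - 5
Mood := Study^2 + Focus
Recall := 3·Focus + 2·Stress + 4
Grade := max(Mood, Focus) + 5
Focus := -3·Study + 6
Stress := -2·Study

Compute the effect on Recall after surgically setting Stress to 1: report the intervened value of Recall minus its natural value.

22

Under do(Stress=1), the mechanism Stress := -2·Study is discarded; Stress is fixed at 1.
Focus = -3·Study + 6  [with Study=5]  = -9
Recall = 3·Focus + 2·Stress + 4  [with Focus=-9, Stress=1]  = -21
Without intervention: Stress = -2·Study  [with Study=5]  = -10; Focus = -3·Study + 6  [with Study=5]  = -9; Recall = 3·Focus + 2·Stress + 4  [with Focus=-9, Stress=-10]  = -43.
Change = -21 − (-43) = 22.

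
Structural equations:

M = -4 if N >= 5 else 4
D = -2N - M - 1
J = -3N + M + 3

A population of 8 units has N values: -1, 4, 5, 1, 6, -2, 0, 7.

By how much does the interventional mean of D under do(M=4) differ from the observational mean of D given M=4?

Under do(M=4), M's equation is replaced by M=4 for every unit. Per-unit D: -3, -13, -15, -7, -17, -1, -5, -19. Mean = -10.
E[D|M=4] averages over only the 5 units with M=4 (N = -1, 4, 1, -2, 0): D = -3, -13, -7, -1, -5, mean -5.8.
Difference = -10 − (-5.8) = -4.2.

-4.2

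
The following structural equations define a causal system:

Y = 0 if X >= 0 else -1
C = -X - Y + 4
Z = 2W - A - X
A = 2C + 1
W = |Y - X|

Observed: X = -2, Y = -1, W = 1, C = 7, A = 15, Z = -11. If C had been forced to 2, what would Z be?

Under do(C=2), the mechanism C = -X - Y + 4 is discarded; C is fixed at 2.
Y = 0 if X >= 0 else -1  [with X=-2]  = -1
W = |Y - X|  [with Y=-1, X=-2]  = 1
A = 2C + 1  [with C=2]  = 5
Z = 2W - A - X  [with W=1, A=5, X=-2]  = -1

-1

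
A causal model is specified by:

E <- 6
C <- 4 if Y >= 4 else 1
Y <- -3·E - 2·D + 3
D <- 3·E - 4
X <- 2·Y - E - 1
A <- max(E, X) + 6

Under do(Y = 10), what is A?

do(Y=10) replaces the equation Y <- -3·E - 2·D + 3 with the constant Y = 10.
X = 2·Y - E - 1  [with Y=10, E=6]  = 13
A = max(E, X) + 6  [with E=6, X=13]  = 19

19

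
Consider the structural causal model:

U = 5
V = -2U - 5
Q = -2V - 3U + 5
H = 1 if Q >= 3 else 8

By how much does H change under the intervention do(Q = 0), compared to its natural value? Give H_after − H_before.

7

The intervention breaks the incoming arrows to Q: Q = -2V - 3U + 5 no longer applies, and Q = 0.
H = 1 if Q >= 3 else 8  [with Q=0]  = 8
Without intervention: V = -2U - 5  [with U=5]  = -15; Q = -2V - 3U + 5  [with V=-15, U=5]  = 20; H = 1 if Q >= 3 else 8  [with Q=20]  = 1.
Change = 8 − 1 = 7.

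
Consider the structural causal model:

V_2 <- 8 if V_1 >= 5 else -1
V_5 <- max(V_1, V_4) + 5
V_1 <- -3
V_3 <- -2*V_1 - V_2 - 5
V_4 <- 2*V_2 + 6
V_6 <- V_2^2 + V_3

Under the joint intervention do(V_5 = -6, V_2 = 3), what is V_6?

7

The joint intervention fixes V_5 = -6, V_2 = 3, removing each variable's own equation.
V_3 = -2*V_1 - V_2 - 5  [with V_1=-3, V_2=3]  = -2
V_6 = V_2^2 + V_3  [with V_2=3, V_3=-2]  = 7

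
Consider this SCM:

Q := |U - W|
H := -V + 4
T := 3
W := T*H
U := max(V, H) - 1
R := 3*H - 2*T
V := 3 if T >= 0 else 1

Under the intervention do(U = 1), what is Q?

The intervention breaks the incoming arrows to U: U := max(V, H) - 1 no longer applies, and U = 1.
V = 3 if T >= 0 else 1  [with T=3]  = 3
H = -V + 4  [with V=3]  = 1
W = T*H  [with T=3, H=1]  = 3
Q = |U - W|  [with U=1, W=3]  = 2

2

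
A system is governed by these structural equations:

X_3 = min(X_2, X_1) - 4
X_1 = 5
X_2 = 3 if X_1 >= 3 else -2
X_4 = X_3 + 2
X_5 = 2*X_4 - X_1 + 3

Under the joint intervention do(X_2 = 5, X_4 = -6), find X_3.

1

The joint intervention fixes X_2 = 5, X_4 = -6, removing each variable's own equation.
X_3 = min(X_2, X_1) - 4  [with X_2=5, X_1=5]  = 1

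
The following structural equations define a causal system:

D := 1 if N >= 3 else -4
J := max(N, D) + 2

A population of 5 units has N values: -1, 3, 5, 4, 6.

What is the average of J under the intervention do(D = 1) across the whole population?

Under do(D=1), D's equation is replaced by D=1 for every unit. Per-unit J: 3, 5, 7, 6, 8. Mean = 5.8.

5.8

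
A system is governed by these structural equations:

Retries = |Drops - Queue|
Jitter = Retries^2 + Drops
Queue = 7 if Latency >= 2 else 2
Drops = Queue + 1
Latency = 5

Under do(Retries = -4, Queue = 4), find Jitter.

The joint intervention fixes Retries = -4, Queue = 4, removing each variable's own equation.
Drops = Queue + 1  [with Queue=4]  = 5
Jitter = Retries^2 + Drops  [with Retries=-4, Drops=5]  = 21

21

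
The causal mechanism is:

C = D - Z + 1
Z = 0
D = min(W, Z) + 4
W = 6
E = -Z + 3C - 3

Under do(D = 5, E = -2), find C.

The joint intervention fixes D = 5, E = -2, removing each variable's own equation.
C = D - Z + 1  [with D=5, Z=0]  = 6

6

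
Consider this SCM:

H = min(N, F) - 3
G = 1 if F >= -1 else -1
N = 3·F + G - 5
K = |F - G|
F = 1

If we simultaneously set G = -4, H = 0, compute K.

5

Under do(G = -4, H = 0), each intervened variable's structural equation is replaced by its fixed value.
K = |F - G|  [with F=1, G=-4]  = 5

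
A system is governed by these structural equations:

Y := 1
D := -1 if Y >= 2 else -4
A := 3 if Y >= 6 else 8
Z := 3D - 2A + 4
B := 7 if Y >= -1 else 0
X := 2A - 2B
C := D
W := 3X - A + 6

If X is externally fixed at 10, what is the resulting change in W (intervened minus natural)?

24

Intervening sets X = 10 and removes its equation (X := 2A - 2B).
A = 3 if Y >= 6 else 8  [with Y=1]  = 8
W = 3X - A + 6  [with X=10, A=8]  = 28
Without intervention: A = 3 if Y >= 6 else 8  [with Y=1]  = 8; B = 7 if Y >= -1 else 0  [with Y=1]  = 7; X = 2A - 2B  [with A=8, B=7]  = 2; W = 3X - A + 6  [with X=2, A=8]  = 4.
Change = 28 − 4 = 24.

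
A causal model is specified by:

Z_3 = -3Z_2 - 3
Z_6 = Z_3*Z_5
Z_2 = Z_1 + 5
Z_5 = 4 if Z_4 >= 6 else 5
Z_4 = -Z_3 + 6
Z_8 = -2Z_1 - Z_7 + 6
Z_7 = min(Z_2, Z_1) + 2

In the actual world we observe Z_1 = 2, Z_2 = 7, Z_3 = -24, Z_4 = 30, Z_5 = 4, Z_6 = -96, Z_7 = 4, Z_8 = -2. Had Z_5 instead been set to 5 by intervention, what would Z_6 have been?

The intervention breaks the incoming arrows to Z_5: Z_5 = 4 if Z_4 >= 6 else 5 no longer applies, and Z_5 = 5.
Z_2 = Z_1 + 5  [with Z_1=2]  = 7
Z_3 = -3Z_2 - 3  [with Z_2=7]  = -24
Z_6 = Z_3*Z_5  [with Z_3=-24, Z_5=5]  = -120

-120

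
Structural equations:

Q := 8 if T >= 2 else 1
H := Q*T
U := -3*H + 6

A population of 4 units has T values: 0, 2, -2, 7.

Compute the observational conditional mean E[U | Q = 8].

-102

Observing Q=8 restricts to units where Q's equation naturally yields 8: T ∈ {2, 7}. In that subpopulation U = -42, -162, mean -102.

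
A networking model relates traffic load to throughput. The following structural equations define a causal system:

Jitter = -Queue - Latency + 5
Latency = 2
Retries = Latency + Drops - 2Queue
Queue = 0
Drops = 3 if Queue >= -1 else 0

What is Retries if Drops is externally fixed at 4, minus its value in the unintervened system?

1

The intervention breaks the incoming arrows to Drops: Drops = 3 if Queue >= -1 else 0 no longer applies, and Drops = 4.
Retries = Latency + Drops - 2Queue  [with Latency=2, Drops=4, Queue=0]  = 6
Without intervention: Drops = 3 if Queue >= -1 else 0  [with Queue=0]  = 3; Retries = Latency + Drops - 2Queue  [with Latency=2, Drops=3, Queue=0]  = 5.
Change = 6 − 5 = 1.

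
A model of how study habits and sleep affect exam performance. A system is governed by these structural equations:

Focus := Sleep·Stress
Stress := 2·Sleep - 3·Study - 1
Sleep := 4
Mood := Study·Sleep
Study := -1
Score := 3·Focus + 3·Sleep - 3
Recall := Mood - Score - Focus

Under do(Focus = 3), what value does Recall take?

The intervention breaks the incoming arrows to Focus: Focus := Sleep·Stress no longer applies, and Focus = 3.
Score = 3·Focus + 3·Sleep - 3  [with Focus=3, Sleep=4]  = 18
Mood = Study·Sleep  [with Study=-1, Sleep=4]  = -4
Recall = Mood - Score - Focus  [with Mood=-4, Score=18, Focus=3]  = -25

-25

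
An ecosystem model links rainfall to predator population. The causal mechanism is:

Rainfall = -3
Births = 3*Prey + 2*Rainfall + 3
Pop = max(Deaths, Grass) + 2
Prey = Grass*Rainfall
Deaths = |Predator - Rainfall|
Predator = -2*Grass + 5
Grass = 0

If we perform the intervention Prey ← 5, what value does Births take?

do(Prey=5) replaces the equation Prey = Grass*Rainfall with the constant Prey = 5.
Births = 3*Prey + 2*Rainfall + 3  [with Prey=5, Rainfall=-3]  = 12

12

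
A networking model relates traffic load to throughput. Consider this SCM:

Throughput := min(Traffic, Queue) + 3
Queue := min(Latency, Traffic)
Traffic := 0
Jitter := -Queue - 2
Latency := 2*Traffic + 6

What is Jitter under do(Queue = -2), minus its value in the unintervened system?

2

The intervention breaks the incoming arrows to Queue: Queue := min(Latency, Traffic) no longer applies, and Queue = -2.
Jitter = -Queue - 2  [with Queue=-2]  = 0
Without intervention: Latency = 2*Traffic + 6  [with Traffic=0]  = 6; Queue = min(Latency, Traffic)  [with Latency=6, Traffic=0]  = 0; Jitter = -Queue - 2  [with Queue=0]  = -2.
Change = 0 − (-2) = 2.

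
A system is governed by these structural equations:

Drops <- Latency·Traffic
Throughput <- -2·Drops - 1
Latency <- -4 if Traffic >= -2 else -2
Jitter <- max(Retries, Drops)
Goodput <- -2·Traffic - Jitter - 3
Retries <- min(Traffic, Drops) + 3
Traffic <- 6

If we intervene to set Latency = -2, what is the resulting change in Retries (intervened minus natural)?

12

Under do(Latency=-2), the mechanism Latency <- -4 if Traffic >= -2 else -2 is discarded; Latency is fixed at -2.
Drops = Latency·Traffic  [with Latency=-2, Traffic=6]  = -12
Retries = min(Traffic, Drops) + 3  [with Traffic=6, Drops=-12]  = -9
Without intervention: Latency = -4 if Traffic >= -2 else -2  [with Traffic=6]  = -4; Drops = Latency·Traffic  [with Latency=-4, Traffic=6]  = -24; Retries = min(Traffic, Drops) + 3  [with Traffic=6, Drops=-24]  = -21.
Change = -9 − (-21) = 12.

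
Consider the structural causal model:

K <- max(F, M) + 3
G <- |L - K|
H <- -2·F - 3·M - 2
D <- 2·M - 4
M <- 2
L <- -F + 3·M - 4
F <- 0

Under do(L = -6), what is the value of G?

11

Intervening sets L = -6 and removes its equation (L <- -F + 3·M - 4).
K = max(F, M) + 3  [with F=0, M=2]  = 5
G = |L - K|  [with L=-6, K=5]  = 11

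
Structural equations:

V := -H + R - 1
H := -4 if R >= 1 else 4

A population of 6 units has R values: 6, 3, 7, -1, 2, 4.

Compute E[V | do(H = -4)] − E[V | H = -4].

do(H=-4) breaks H's dependence on R. With H=-4 fixed, V across the units is 9, 6, 10, 2, 5, 7, mean 6.5.
Conditioning on H=-4 selects the 5 unit(s) with R ∈ {6, 3, 7, 2, 4}. Their V values: 9, 6, 10, 5, 7. Mean = 7.4.
Difference = 6.5 − 7.4 = -0.9.

-0.9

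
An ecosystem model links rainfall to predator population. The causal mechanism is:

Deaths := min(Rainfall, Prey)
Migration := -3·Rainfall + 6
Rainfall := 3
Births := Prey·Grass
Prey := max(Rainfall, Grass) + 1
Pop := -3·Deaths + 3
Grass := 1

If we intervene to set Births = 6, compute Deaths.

3

Intervening sets Births = 6 and removes its equation (Births := Prey·Grass).
No directed path runs from Births to Deaths, so Deaths keeps its natural value.
Prey = max(Rainfall, Grass) + 1  [with Rainfall=3, Grass=1]  = 4
Deaths = min(Rainfall, Prey)  [with Rainfall=3, Prey=4]  = 3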